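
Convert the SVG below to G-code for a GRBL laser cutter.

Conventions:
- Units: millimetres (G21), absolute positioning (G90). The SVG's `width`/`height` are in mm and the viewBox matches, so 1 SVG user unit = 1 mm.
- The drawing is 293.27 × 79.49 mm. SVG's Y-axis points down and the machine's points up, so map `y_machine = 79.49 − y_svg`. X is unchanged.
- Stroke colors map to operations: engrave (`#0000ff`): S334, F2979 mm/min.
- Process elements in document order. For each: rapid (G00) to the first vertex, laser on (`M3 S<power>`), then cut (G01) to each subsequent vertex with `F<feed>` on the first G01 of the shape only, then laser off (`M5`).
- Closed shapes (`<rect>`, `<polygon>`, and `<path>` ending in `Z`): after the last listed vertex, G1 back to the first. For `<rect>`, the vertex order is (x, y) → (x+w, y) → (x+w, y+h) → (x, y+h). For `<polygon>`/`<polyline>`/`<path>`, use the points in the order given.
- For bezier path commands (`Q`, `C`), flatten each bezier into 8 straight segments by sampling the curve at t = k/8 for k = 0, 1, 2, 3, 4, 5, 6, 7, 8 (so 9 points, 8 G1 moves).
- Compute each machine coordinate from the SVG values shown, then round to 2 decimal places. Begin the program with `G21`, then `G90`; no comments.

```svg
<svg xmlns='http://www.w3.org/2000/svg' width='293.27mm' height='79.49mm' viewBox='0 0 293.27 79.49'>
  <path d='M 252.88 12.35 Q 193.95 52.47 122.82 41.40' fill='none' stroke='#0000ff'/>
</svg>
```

1 u = 1 mm; y_m = 79.49 − y.

[1] `<path>` quadratic bezier, #0000ff→engrave S334 F2979: (252.88,67.14) → (237.96,57.91) → (222.65,50.28) → (206.97,44.25) → (190.90,39.82) → (174.45,36.99) → (157.62,35.75) → (140.41,36.12) → (122.82,38.09)

G21
G90
G00 X252.88 Y67.14
M3 S334
G01 X237.96 Y57.91 F2979
G01 X222.65 Y50.28
G01 X206.97 Y44.25
G01 X190.90 Y39.82
G01 X174.45 Y36.99
G01 X157.62 Y35.75
G01 X140.41 Y36.12
G01 X122.82 Y38.09
M5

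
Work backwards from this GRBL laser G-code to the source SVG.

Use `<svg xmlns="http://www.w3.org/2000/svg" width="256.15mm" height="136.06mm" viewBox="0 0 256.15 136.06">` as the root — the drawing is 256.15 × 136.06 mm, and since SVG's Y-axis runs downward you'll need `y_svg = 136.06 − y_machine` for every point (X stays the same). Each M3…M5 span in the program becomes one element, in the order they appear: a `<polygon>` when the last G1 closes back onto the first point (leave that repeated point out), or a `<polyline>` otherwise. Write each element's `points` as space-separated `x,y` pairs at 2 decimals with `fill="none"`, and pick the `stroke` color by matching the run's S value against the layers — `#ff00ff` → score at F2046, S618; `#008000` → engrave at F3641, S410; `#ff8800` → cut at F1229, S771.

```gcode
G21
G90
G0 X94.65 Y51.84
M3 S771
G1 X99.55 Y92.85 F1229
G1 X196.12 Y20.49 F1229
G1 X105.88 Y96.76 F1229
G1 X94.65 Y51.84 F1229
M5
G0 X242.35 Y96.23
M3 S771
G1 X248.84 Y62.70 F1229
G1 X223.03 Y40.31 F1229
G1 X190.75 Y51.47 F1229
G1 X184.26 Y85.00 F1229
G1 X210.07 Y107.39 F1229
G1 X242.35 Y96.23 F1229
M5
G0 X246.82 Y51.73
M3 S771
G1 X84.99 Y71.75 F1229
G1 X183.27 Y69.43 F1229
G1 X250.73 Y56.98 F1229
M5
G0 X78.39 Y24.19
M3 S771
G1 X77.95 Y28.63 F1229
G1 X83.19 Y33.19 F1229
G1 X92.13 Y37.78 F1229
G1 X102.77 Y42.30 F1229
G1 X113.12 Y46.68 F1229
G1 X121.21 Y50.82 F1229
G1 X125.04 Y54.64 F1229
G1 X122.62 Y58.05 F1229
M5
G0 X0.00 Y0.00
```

y_svg = 136.06 − y_m. Every run uses S771, so all elements get stroke `#ff8800` (cut).

[1] closed run; points: 94.65,84.22 99.55,43.21 196.12,115.57 105.88,39.30

[2] closed run; points: 242.35,39.83 248.84,73.36 223.03,95.75 190.75,84.59 184.26,51.06 210.07,28.67

[3] open run; points: 246.82,84.33 84.99,64.31 183.27,66.63 250.73,79.08

[4] open run; points: 78.39,111.87 77.95,107.43 83.19,102.87 92.13,98.28 102.77,93.76 113.12,89.38 121.21,85.24 125.04,81.42 122.62,78.01

<svg xmlns="http://www.w3.org/2000/svg" width="256.15mm" height="136.06mm" viewBox="0 0 256.15 136.06">
  <polygon points="94.65,84.22 99.55,43.21 196.12,115.57 105.88,39.30" fill="none" stroke="#ff8800"/>
  <polygon points="242.35,39.83 248.84,73.36 223.03,95.75 190.75,84.59 184.26,51.06 210.07,28.67" fill="none" stroke="#ff8800"/>
  <polyline points="246.82,84.33 84.99,64.31 183.27,66.63 250.73,79.08" fill="none" stroke="#ff8800"/>
  <polyline points="78.39,111.87 77.95,107.43 83.19,102.87 92.13,98.28 102.77,93.76 113.12,89.38 121.21,85.24 125.04,81.42 122.62,78.01" fill="none" stroke="#ff8800"/>
</svg>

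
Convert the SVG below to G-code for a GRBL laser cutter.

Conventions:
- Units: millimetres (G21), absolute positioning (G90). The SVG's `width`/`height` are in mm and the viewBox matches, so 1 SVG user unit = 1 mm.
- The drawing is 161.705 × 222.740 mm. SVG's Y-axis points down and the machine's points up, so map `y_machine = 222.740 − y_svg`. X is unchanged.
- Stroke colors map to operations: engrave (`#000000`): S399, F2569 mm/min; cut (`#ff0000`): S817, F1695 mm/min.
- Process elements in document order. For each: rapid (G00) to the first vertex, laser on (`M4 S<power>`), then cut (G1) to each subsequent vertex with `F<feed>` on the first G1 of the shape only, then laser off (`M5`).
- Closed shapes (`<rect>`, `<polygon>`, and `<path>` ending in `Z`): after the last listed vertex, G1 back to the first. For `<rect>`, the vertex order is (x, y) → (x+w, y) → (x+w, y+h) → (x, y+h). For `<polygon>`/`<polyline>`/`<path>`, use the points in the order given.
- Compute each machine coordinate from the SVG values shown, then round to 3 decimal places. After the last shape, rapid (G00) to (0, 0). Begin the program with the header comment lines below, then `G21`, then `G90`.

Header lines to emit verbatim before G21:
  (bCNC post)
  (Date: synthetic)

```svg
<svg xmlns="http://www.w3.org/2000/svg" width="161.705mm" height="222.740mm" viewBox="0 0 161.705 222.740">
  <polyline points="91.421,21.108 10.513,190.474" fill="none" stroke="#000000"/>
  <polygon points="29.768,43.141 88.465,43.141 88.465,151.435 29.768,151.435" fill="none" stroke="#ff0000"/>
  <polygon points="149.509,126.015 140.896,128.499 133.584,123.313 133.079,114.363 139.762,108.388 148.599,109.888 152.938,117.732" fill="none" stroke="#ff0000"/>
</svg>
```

viewBox `0 0 161.705 222.740` with mm width/height → 1 unit = 1 mm. Flip: y_m = 222.740 − y_svg.

**Shape 1** — `<polyline>` line segment, stroke `#000000` → engrave (S399, F2569). Machine vertices: (91.421,201.632) → (10.513,32.266). Open path.

**Shape 2** — `<polygon>` rectangle, stroke `#ff0000` → cut (S817, F1695). Machine vertices: (29.768,179.599) → (88.465,179.599) → (88.465,71.305) → (29.768,71.305) → (29.768,179.599). Closed: final G1 returns to the first vertex.

**Shape 3** — `<polygon>` regular polygon, stroke `#ff0000` → cut (S817, F1695). Machine vertices: (149.509,96.725) → (140.896,94.241) → (133.584,99.427) → (133.079,108.377) → (139.762,114.352) → (148.599,112.852) → (152.938,105.008) → (149.509,96.725). Closed: final G1 returns to the first vertex.

(bCNC post)
(Date: synthetic)
G21
G90
G00 X91.421 Y201.632
M4 S399
G1 X10.513 Y32.266 F2569
M5
G00 X29.768 Y179.599
M4 S817
G1 X88.465 Y179.599 F1695
G1 X88.465 Y71.305
G1 X29.768 Y71.305
G1 X29.768 Y179.599
M5
G00 X149.509 Y96.725
M4 S817
G1 X140.896 Y94.241 F1695
G1 X133.584 Y99.427
G1 X133.079 Y108.377
G1 X139.762 Y114.352
G1 X148.599 Y112.852
G1 X152.938 Y105.008
G1 X149.509 Y96.725
M5
G00 X0.000 Y0.000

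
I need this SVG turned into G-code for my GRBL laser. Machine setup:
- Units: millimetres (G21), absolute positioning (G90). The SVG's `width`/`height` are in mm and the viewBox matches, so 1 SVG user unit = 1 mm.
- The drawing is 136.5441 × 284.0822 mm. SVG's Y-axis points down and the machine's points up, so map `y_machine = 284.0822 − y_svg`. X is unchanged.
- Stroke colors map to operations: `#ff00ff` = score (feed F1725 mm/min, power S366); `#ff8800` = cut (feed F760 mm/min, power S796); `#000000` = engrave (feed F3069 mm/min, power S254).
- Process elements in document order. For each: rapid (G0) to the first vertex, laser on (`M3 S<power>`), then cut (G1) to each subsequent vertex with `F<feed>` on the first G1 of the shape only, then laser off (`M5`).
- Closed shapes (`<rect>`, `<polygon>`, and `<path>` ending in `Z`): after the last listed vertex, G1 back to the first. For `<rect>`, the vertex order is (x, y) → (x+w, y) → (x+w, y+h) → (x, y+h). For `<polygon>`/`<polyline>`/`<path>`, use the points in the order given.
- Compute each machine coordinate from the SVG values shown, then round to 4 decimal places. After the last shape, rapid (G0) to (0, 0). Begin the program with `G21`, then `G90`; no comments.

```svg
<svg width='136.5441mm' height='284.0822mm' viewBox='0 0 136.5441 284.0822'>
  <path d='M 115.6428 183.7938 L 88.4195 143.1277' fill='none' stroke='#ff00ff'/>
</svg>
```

1 u = 1 mm; y_m = 284.0822 − y.

[1] `<path>` line segment, #ff00ff→score S366 F1725: (115.6428,100.2884) → (88.4195,140.9545)

G21
G90
G0 X115.6428 Y100.2884
M3 S366
G1 X88.4195 Y140.9545 F1725
M5
G0 X0.0000 Y0.0000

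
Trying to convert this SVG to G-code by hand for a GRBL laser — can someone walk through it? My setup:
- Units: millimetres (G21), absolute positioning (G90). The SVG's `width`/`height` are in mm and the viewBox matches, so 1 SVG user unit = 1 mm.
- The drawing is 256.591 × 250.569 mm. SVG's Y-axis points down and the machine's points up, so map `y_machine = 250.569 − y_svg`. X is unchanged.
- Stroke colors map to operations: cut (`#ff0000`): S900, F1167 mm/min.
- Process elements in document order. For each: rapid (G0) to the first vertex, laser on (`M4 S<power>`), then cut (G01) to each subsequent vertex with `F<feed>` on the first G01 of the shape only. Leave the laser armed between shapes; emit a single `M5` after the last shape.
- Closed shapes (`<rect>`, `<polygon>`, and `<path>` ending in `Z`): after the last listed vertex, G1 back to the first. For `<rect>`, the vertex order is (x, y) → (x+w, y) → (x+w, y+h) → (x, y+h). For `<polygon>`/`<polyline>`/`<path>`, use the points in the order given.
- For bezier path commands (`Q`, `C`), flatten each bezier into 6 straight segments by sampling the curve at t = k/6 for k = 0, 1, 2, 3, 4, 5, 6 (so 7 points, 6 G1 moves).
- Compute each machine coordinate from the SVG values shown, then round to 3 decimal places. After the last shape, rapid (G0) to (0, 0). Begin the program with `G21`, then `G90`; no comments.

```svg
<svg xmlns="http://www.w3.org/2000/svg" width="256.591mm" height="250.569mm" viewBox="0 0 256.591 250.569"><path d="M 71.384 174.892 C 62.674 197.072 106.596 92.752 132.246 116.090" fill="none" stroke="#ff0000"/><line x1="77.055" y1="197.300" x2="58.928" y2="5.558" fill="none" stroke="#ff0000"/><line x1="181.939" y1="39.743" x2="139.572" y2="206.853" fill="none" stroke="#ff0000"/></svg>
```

G21
G90
G0 X71.384 Y75.677
M4 S900
G01 X71.087 Y73.952 F1167
G01 X77.592 Y86.250
G01 X88.930 Y105.512
G01 X103.131 Y124.678
G01 X118.227 Y136.686
G01 X132.246 Y134.479
G0 X77.055 Y53.269
M4 S900
G01 X58.928 Y245.011 F1167
G0 X181.939 Y210.826
M4 S900
G01 X139.572 Y43.716 F1167
M5
G0 X0.000 Y0.000

Since the viewBox matches the mm dimensions, user units are millimetres directly. The only transform is the Y-flip y_m = 250.569 − y_svg.

Shape 1 is a cubic bezier drawn with `<path>`. Its stroke #ff0000 means cut at S900, F1167. After flipping Y the toolpath is (71.384,75.677) → (71.087,73.952) → (77.592,86.250) → (88.930,105.512) → (103.131,124.678) → (118.227,136.686) → (132.246,134.479).

Shape 2 is a line segment drawn with `<line>`. Its stroke #ff0000 means cut at S900, F1167. After flipping Y the toolpath is (77.055,53.269) → (58.928,245.011).

Shape 3 is a line segment drawn with `<line>`. Its stroke #ff0000 means cut at S900, F1167. After flipping Y the toolpath is (181.939,210.826) → (139.572,43.716).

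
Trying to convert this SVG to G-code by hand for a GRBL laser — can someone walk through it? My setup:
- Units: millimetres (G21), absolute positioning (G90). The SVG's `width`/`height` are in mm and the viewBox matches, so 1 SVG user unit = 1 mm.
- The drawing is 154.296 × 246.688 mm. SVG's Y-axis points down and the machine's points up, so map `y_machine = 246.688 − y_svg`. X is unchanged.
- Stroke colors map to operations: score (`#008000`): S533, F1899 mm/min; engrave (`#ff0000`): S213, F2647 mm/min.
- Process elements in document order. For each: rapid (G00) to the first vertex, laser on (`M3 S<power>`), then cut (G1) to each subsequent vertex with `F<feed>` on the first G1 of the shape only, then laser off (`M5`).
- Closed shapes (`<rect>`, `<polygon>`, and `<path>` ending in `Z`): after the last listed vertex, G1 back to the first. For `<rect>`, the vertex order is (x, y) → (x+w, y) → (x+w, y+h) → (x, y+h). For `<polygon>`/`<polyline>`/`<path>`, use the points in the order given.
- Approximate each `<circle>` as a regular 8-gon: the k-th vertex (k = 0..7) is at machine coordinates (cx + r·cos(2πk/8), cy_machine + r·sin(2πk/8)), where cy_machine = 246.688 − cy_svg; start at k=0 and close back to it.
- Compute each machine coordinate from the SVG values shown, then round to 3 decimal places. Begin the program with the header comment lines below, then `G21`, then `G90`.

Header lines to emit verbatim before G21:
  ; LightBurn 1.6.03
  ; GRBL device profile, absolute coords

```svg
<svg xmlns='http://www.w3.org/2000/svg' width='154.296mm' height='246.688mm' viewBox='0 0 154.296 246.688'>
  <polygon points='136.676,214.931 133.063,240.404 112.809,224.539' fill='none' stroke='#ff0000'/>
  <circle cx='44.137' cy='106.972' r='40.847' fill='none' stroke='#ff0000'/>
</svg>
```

Since the viewBox matches the mm dimensions, user units are millimetres directly. The only transform is the Y-flip y_m = 246.688 − y_svg.

Shape 1 is a regular polygon drawn with `<polygon>`. Its stroke #ff0000 means engrave at S213, F2647. After flipping Y the toolpath is (136.676,31.757) → (133.063,6.284) → (112.809,22.149) → (136.676,31.757), returning to the start.

Shape 2 is a circle drawn with `<circle>`. Its stroke #ff0000 means engrave at S213, F2647. After flipping Y the toolpath is (84.984,139.716) → (73.020,168.599) → (44.137,180.563) → (15.254,168.599) → (3.290,139.716) → (15.254,110.833) → (44.137,98.869) → (73.020,110.833) → (84.984,139.716), returning to the start.

; LightBurn 1.6.03
; GRBL device profile, absolute coords
G21
G90
G00 X136.676 Y31.757
M3 S213
G1 X133.063 Y6.284 F2647
G1 X112.809 Y22.149
G1 X136.676 Y31.757
M5
G00 X84.984 Y139.716
M3 S213
G1 X73.020 Y168.599 F2647
G1 X44.137 Y180.563
G1 X15.254 Y168.599
G1 X3.290 Y139.716
G1 X15.254 Y110.833
G1 X44.137 Y98.869
G1 X73.020 Y110.833
G1 X84.984 Y139.716
M5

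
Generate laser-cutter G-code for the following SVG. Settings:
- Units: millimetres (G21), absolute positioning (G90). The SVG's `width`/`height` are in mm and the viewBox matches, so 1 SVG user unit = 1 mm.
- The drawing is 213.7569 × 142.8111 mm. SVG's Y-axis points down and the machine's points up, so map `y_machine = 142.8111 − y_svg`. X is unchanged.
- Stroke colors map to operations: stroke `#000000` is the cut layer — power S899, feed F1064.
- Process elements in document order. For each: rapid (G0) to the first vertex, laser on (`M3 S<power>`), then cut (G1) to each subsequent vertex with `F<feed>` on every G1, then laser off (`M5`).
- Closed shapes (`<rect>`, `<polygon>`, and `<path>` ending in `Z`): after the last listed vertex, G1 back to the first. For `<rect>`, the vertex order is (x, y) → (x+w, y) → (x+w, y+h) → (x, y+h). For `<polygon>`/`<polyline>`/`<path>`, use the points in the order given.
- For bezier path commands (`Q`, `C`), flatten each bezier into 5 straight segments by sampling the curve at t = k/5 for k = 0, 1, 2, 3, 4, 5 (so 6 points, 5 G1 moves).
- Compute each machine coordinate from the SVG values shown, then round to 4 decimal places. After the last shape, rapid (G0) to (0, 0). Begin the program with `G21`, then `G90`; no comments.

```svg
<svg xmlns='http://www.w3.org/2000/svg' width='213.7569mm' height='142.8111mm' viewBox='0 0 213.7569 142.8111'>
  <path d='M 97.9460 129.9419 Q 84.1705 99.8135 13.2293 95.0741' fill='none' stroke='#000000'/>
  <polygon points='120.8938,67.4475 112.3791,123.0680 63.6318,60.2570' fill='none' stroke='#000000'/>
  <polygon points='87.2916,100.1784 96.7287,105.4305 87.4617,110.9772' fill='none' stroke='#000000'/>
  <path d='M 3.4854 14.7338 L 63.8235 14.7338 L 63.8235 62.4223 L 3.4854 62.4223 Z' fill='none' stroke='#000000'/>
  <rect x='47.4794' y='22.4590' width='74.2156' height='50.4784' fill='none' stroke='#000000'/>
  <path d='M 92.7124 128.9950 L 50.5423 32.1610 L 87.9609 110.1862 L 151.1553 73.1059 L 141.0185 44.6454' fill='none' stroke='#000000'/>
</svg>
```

viewBox `0 0 213.7569 142.8111` with mm width/height → 1 unit = 1 mm. Flip: y_m = 142.8111 − y_svg.

**Shape 1** — `<path>` quadratic bezier, stroke `#000000` → cut (S899, F1064). Control points (SVG): P0=(97.9460,129.9419), P1=(84.1705,99.8135), P2=(13.2293,95.0741); sampled at t=k/5. Machine vertices: (97.9460,12.8692) → (90.1492,23.9050) → (77.7791,32.9097) → (60.8357,39.8832) → (39.3192,44.8257) → (13.2293,47.7370). Open path.

**Shape 2** — `<polygon>` closed polygon, stroke `#000000` → cut (S899, F1064). Machine vertices: (120.8938,75.3636) → (112.3791,19.7431) → (63.6318,82.5541) → (120.8938,75.3636). Closed: final G1 returns to the first vertex.

**Shape 3** — `<polygon>` regular polygon, stroke `#000000` → cut (S899, F1064). Machine vertices: (87.2916,42.6327) → (96.7287,37.3806) → (87.4617,31.8339) → (87.2916,42.6327). Closed: final G1 returns to the first vertex.

**Shape 4** — `<path>` rectangle, stroke `#000000` → cut (S899, F1064). Machine vertices: (3.4854,128.0773) → (63.8235,128.0773) → (63.8235,80.3888) → (3.4854,80.3888) → (3.4854,128.0773). Closed: final G1 returns to the first vertex.

**Shape 5** — `<rect>` rectangle, stroke `#000000` → cut (S899, F1064). Machine vertices: (47.4794,120.3521) → (121.6950,120.3521) → (121.6950,69.8737) → (47.4794,69.8737) → (47.4794,120.3521). Closed: final G1 returns to the first vertex.

**Shape 6** — `<path>` open polyline, stroke `#000000` → cut (S899, F1064). Machine vertices: (92.7124,13.8161) → (50.5423,110.6501) → (87.9609,32.6249) → (151.1553,69.7052) → (141.0185,98.1657). Open path.

G21
G90
G0 X97.9460 Y12.8692
M3 S899
G1 X90.1492 Y23.9050 F1064
G1 X77.7791 Y32.9097 F1064
G1 X60.8357 Y39.8832 F1064
G1 X39.3192 Y44.8257 F1064
G1 X13.2293 Y47.7370 F1064
M5
G0 X120.8938 Y75.3636
M3 S899
G1 X112.3791 Y19.7431 F1064
G1 X63.6318 Y82.5541 F1064
G1 X120.8938 Y75.3636 F1064
M5
G0 X87.2916 Y42.6327
M3 S899
G1 X96.7287 Y37.3806 F1064
G1 X87.4617 Y31.8339 F1064
G1 X87.2916 Y42.6327 F1064
M5
G0 X3.4854 Y128.0773
M3 S899
G1 X63.8235 Y128.0773 F1064
G1 X63.8235 Y80.3888 F1064
G1 X3.4854 Y80.3888 F1064
G1 X3.4854 Y128.0773 F1064
M5
G0 X47.4794 Y120.3521
M3 S899
G1 X121.6950 Y120.3521 F1064
G1 X121.6950 Y69.8737 F1064
G1 X47.4794 Y69.8737 F1064
G1 X47.4794 Y120.3521 F1064
M5
G0 X92.7124 Y13.8161
M3 S899
G1 X50.5423 Y110.6501 F1064
G1 X87.9609 Y32.6249 F1064
G1 X151.1553 Y69.7052 F1064
G1 X141.0185 Y98.1657 F1064
M5
G0 X0.0000 Y0.0000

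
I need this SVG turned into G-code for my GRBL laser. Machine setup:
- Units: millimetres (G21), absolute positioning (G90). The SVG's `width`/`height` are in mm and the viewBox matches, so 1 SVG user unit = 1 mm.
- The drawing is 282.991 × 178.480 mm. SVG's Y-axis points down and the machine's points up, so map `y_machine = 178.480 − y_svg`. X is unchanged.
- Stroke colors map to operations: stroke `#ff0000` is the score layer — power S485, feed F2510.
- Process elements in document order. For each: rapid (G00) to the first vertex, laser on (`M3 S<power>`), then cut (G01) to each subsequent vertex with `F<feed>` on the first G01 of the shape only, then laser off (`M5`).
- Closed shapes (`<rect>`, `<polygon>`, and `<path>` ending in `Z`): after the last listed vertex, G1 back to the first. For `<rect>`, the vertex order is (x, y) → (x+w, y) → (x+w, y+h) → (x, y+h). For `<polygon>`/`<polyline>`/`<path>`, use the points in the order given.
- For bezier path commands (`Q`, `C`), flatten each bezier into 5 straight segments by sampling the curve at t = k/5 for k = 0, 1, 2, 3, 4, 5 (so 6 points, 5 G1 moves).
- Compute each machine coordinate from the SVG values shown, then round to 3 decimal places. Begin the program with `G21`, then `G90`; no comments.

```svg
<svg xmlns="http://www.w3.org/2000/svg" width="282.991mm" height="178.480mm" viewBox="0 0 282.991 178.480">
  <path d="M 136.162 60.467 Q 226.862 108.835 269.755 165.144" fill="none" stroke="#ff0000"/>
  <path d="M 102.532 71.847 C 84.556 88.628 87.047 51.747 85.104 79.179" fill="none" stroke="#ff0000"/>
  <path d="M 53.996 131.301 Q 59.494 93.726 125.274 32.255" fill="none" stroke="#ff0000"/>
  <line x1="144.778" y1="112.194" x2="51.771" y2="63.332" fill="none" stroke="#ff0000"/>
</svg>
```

1 u = 1 mm; y_m = 178.480 − y.

[1] `<path>` quadratic bezier, #ff0000→score S485 F2510: (136.162,118.013) → (170.530,98.348) → (201.073,78.048) → (227.791,57.113) → (250.686,35.542) → (269.755,13.336)

[2] `<path>` cubic bezier, #ff0000→score S485 F2510: (102.532,106.633) → (94.003,102.060) → (89.191,104.703) → (86.901,108.900) → (85.937,108.986) → (85.104,99.301)

[3] `<path>` quadratic bezier, #ff0000→score S485 F2510: (53.996,47.179) → (58.606,63.165) → (68.040,81.062) → (82.295,100.872) → (101.373,122.592) → (125.274,146.225)

[4] `<line>` line segment, #ff0000→score S485 F2510: (144.778,66.286) → (51.771,115.148)

G21
G90
G00 X136.162 Y118.013
M3 S485
G01 X170.530 Y98.348 F2510
G01 X201.073 Y78.048
G01 X227.791 Y57.113
G01 X250.686 Y35.542
G01 X269.755 Y13.336
M5
G00 X102.532 Y106.633
M3 S485
G01 X94.003 Y102.060 F2510
G01 X89.191 Y104.703
G01 X86.901 Y108.900
G01 X85.937 Y108.986
G01 X85.104 Y99.301
M5
G00 X53.996 Y47.179
M3 S485
G01 X58.606 Y63.165 F2510
G01 X68.040 Y81.062
G01 X82.295 Y100.872
G01 X101.373 Y122.592
G01 X125.274 Y146.225
M5
G00 X144.778 Y66.286
M3 S485
G01 X51.771 Y115.148 F2510
M5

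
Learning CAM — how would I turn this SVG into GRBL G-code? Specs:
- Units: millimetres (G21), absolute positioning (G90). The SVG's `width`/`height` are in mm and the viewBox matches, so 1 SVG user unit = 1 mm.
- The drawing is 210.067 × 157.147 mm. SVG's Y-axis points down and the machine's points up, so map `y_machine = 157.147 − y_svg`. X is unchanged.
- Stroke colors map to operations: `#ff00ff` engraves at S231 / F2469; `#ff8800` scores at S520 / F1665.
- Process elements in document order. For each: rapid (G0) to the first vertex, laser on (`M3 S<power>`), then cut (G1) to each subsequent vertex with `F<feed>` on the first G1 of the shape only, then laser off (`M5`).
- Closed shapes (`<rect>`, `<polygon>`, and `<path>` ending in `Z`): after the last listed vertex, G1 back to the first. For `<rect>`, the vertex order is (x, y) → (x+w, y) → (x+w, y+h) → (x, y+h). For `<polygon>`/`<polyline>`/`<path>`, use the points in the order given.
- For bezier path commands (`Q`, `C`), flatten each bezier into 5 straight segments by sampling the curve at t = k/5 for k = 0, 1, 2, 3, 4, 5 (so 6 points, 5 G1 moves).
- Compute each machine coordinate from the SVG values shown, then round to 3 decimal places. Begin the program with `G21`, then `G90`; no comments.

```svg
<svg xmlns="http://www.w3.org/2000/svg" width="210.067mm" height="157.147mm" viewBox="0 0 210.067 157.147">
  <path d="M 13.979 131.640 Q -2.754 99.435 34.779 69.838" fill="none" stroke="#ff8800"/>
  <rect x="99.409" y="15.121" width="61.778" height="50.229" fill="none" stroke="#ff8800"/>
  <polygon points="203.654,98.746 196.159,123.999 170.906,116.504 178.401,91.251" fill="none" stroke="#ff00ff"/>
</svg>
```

Since the viewBox matches the mm dimensions, user units are millimetres directly. The only transform is the Y-flip y_m = 157.147 − y_svg.

Shape 1 is a quadratic bezier drawn with `<path>`. Its stroke #ff8800 means score at S520, F1665. After flipping Y the toolpath is (13.979,25.507) → (9.456,38.285) → (9.275,50.854) → (13.435,63.214) → (21.936,75.366) → (34.779,87.309).

Shape 2 is a rectangle drawn with `<rect>`. Its stroke #ff8800 means score at S520, F1665. After flipping Y the toolpath is (99.409,142.026) → (161.187,142.026) → (161.187,91.797) → (99.409,91.797) → (99.409,142.026), returning to the start.

Shape 3 is a regular polygon drawn with `<polygon>`. Its stroke #ff00ff means engrave at S231, F2469. After flipping Y the toolpath is (203.654,58.401) → (196.159,33.148) → (170.906,40.643) → (178.401,65.896) → (203.654,58.401), returning to the start.

G21
G90
G0 X13.979 Y25.507
M3 S520
G1 X9.456 Y38.285 F1665
G1 X9.275 Y50.854
G1 X13.435 Y63.214
G1 X21.936 Y75.366
G1 X34.779 Y87.309
M5
G0 X99.409 Y142.026
M3 S520
G1 X161.187 Y142.026 F1665
G1 X161.187 Y91.797
G1 X99.409 Y91.797
G1 X99.409 Y142.026
M5
G0 X203.654 Y58.401
M3 S231
G1 X196.159 Y33.148 F2469
G1 X170.906 Y40.643
G1 X178.401 Y65.896
G1 X203.654 Y58.401
M5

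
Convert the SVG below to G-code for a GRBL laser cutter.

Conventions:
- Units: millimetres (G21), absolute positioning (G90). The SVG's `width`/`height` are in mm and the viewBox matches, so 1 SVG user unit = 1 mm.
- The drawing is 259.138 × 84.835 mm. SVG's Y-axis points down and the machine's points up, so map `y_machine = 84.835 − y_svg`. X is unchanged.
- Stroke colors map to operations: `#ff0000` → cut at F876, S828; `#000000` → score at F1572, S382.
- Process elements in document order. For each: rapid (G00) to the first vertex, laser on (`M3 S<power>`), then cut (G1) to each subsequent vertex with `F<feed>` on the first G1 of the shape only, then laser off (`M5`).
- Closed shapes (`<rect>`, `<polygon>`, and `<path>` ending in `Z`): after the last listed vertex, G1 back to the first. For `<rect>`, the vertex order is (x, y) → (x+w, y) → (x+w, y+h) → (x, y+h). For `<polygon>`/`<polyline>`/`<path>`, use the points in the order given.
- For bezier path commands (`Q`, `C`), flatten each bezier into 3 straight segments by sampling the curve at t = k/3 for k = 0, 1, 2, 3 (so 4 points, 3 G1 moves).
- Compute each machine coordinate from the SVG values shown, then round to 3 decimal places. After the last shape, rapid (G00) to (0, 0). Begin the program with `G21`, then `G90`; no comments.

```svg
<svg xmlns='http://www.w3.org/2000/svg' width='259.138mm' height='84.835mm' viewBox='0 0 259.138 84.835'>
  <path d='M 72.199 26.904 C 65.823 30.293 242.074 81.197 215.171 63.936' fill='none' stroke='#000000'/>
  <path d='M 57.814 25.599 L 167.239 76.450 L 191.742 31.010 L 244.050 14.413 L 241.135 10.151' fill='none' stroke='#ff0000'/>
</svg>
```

1 u = 1 mm; y_m = 84.835 − y.

[1] `<path>` cubic bezier, #000000→score S382 F1572: (72.199,57.931) → (112.410,42.988) → (188.644,22.075) → (215.171,20.899)

[2] `<path>` open polyline, #ff0000→cut S828 F876: (57.814,59.236) → (167.239,8.385) → (191.742,53.825) → (244.050,70.422) → (241.135,74.684)

G21
G90
G00 X72.199 Y57.931
M3 S382
G1 X112.410 Y42.988 F1572
G1 X188.644 Y22.075
G1 X215.171 Y20.899
M5
G00 X57.814 Y59.236
M3 S828
G1 X167.239 Y8.385 F876
G1 X191.742 Y53.825
G1 X244.050 Y70.422
G1 X241.135 Y74.684
M5
G00 X0.000 Y0.000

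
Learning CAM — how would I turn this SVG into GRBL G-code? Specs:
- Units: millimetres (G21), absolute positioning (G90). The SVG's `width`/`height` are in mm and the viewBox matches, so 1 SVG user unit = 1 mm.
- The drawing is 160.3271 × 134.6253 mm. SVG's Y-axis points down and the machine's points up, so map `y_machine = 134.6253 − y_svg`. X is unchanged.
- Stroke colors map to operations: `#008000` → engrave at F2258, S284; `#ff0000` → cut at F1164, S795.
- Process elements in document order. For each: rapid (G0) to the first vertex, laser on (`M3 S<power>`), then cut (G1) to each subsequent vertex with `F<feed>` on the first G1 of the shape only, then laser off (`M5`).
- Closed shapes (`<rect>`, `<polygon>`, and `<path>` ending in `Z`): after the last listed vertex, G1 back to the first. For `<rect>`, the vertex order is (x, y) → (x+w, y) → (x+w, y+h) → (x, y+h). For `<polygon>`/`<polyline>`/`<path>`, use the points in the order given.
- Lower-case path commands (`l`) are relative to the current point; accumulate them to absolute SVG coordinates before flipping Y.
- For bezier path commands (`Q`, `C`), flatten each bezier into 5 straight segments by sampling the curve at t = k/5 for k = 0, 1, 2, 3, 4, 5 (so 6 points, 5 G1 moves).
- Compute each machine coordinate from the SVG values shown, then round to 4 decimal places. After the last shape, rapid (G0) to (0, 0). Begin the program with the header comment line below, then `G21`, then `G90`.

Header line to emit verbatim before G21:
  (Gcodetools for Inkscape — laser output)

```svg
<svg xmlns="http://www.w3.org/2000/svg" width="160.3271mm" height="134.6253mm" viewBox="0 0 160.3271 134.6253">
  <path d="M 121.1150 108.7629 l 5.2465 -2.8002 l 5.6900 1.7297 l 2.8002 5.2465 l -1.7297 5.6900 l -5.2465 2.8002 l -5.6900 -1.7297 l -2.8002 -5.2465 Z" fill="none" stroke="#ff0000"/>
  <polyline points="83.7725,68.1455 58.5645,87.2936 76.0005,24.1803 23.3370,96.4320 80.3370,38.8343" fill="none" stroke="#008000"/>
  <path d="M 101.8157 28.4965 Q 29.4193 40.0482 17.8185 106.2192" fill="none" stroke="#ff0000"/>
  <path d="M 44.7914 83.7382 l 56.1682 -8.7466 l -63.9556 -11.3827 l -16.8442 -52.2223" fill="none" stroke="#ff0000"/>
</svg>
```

(Gcodetools for Inkscape — laser output)
G21
G90
G0 X121.1150 Y25.8624
M3 S795
G1 X126.3615 Y28.6626 F1164
G1 X132.0515 Y26.9329
G1 X134.8517 Y21.6864
G1 X133.1220 Y15.9964
G1 X127.8755 Y13.1962
G1 X122.1855 Y14.9259
G1 X119.3853 Y20.1724
G1 X121.1150 Y25.8624
M5
G0 X83.7725 Y66.4798
M3 S284
G1 X58.5645 Y47.3317 F2258
G1 X76.0005 Y110.4450
G1 X23.3370 Y38.1933
G1 X80.3370 Y95.7910
M5
G0 X101.8157 Y106.1288
M3 S795
G1 X75.2890 Y99.3233 F1164
G1 X53.6259 Y88.1484
G1 X36.8264 Y72.6038
G1 X24.8906 Y52.6897
G1 X17.8185 Y28.4061
M5
G0 X44.7914 Y50.8871
M3 S795
G1 X100.9596 Y59.6337 F1164
G1 X37.0040 Y71.0164
G1 X20.1598 Y123.2387
M5
G0 X0.0000 Y0.0000

Since the viewBox matches the mm dimensions, user units are millimetres directly. The only transform is the Y-flip y_m = 134.6253 − y_svg.

Shape 1 is a regular polygon drawn with `<path>`. Its stroke #ff0000 means cut at S795, F1164. After flipping Y the toolpath is (121.1150,25.8624) → (126.3615,28.6626) → (132.0515,26.9329) → (134.8517,21.6864) → (133.1220,15.9964) → (127.8755,13.1962) → (122.1855,14.9259) → (119.3853,20.1724) → (121.1150,25.8624), returning to the start.

Shape 2 is a open polyline drawn with `<polyline>`. Its stroke #008000 means engrave at S284, F2258. After flipping Y the toolpath is (83.7725,66.4798) → (58.5645,47.3317) → (76.0005,110.4450) → (23.3370,38.1933) → (80.3370,95.7910).

Shape 3 is a quadratic bezier drawn with `<path>`. Its stroke #ff0000 means cut at S795, F1164. After flipping Y the toolpath is (101.8157,106.1288) → (75.2890,99.3233) → (53.6259,88.1484) → (36.8264,72.6038) → (24.8906,52.6897) → (17.8185,28.4061).

Shape 4 is a open polyline drawn with `<path>`. Its stroke #ff0000 means cut at S795, F1164. After flipping Y the toolpath is (44.7914,50.8871) → (100.9596,59.6337) → (37.0040,71.0164) → (20.1598,123.2387).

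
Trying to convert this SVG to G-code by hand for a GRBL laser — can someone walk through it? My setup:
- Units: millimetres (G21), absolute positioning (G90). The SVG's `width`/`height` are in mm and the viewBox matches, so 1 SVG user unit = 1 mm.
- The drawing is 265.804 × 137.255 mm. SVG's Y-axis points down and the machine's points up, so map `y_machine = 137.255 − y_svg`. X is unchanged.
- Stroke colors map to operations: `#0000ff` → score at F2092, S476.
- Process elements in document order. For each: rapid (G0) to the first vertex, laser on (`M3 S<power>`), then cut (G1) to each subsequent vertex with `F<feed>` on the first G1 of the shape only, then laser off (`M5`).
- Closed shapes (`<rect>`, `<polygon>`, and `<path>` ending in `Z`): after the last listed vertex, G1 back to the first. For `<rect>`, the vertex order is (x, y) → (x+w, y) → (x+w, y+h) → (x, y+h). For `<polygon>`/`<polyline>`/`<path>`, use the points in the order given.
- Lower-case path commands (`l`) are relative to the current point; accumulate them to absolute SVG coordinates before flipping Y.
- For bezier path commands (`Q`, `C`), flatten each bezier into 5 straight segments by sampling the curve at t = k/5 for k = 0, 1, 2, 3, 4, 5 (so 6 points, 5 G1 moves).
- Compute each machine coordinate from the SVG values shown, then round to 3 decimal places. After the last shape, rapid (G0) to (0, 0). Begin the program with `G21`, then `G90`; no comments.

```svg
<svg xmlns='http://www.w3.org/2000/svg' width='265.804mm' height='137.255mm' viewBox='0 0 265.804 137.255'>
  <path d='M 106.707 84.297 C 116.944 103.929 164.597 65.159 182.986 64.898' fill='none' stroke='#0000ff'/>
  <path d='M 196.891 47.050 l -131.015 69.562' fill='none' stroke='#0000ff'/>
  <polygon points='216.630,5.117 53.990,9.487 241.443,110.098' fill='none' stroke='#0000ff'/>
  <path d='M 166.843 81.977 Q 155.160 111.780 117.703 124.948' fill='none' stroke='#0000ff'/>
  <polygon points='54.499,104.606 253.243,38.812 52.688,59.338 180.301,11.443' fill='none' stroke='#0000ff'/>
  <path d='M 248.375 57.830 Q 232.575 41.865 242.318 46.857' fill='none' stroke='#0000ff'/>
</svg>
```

G21
G90
G0 X106.707 Y52.958
M3 S476
G1 X116.806 Y47.412 F2092
G1 X132.684 Y51.230
G1 X151.140 Y59.762
G1 X168.974 Y68.355
G1 X182.986 Y72.357
M5
G0 X196.891 Y90.205
M3 S476
G1 X65.876 Y20.643 F2092
M5
G0 X216.630 Y132.138
M3 S476
G1 X53.990 Y127.768 F2092
G1 X241.443 Y27.157
G1 X216.630 Y132.138
M5
G0 X166.843 Y55.278
M3 S476
G1 X161.139 Y44.022 F2092
G1 X153.373 Y34.097
G1 X143.545 Y25.503
G1 X131.655 Y18.240
G1 X117.703 Y12.307
M5
G0 X54.499 Y32.649
M3 S476
G1 X253.243 Y98.443 F2092
G1 X52.688 Y77.917
G1 X180.301 Y125.812
G1 X54.499 Y32.649
M5
G0 X248.375 Y79.425
M3 S476
G1 X243.077 Y84.973 F2092
G1 X239.822 Y88.844
G1 X238.610 Y91.038
G1 X239.443 Y91.557
G1 X242.318 Y90.398
M5
G0 X0.000 Y0.000

1 u = 1 mm; y_m = 137.255 − y.

[1] `<path>` cubic bezier, #0000ff→score S476 F2092: (106.707,52.958) → (116.806,47.412) → (132.684,51.230) → (151.140,59.762) → (168.974,68.355) → (182.986,72.357)

[2] `<path>` line segment, #0000ff→score S476 F2092: (196.891,90.205) → (65.876,20.643)

[3] `<polygon>` closed polygon, #0000ff→score S476 F2092: (216.630,132.138) → (53.990,127.768) → (241.443,27.157) → (216.630,132.138) (closed)

[4] `<path>` quadratic bezier, #0000ff→score S476 F2092: (166.843,55.278) → (161.139,44.022) → (153.373,34.097) → (143.545,25.503) → (131.655,18.240) → (117.703,12.307)

[5] `<polygon>` closed polygon, #0000ff→score S476 F2092: (54.499,32.649) → (253.243,98.443) → (52.688,77.917) → (180.301,125.812) → (54.499,32.649) (closed)

[6] `<path>` quadratic bezier, #0000ff→score S476 F2092: (248.375,79.425) → (243.077,84.973) → (239.822,88.844) → (238.610,91.038) → (239.443,91.557) → (242.318,90.398)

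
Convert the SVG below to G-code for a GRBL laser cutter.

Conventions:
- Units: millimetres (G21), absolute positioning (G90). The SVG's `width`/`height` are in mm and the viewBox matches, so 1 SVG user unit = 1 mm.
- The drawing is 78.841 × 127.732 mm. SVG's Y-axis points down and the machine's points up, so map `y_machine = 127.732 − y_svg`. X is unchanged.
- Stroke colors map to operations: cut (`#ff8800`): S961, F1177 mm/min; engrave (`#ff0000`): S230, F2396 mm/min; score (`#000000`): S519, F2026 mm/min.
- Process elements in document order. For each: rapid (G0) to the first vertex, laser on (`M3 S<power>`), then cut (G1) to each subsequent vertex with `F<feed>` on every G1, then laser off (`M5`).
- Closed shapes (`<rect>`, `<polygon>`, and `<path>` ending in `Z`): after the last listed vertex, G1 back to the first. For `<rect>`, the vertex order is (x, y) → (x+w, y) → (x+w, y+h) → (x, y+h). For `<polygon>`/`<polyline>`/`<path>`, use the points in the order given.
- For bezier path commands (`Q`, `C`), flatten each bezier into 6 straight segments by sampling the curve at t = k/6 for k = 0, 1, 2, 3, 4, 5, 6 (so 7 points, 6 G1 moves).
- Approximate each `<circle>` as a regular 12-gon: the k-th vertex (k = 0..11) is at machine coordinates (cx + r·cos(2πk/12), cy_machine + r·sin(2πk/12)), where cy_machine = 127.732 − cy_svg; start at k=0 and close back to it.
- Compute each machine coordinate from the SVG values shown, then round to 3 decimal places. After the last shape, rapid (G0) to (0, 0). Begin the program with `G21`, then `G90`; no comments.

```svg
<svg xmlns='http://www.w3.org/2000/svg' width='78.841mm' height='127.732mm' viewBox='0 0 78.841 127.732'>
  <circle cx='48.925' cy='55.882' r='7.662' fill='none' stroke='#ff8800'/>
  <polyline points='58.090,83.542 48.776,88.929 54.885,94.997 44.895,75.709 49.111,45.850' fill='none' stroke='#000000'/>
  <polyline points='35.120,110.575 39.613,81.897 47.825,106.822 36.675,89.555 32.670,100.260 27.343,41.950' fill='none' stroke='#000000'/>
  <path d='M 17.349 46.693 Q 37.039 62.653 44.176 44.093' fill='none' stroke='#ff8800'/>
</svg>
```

Since the viewBox matches the mm dimensions, user units are millimetres directly. The only transform is the Y-flip y_m = 127.732 − y_svg.

Shape 1 is a circle drawn with `<circle>`. Its stroke #ff8800 means cut at S961, F1177. After flipping Y the toolpath is (56.587,71.850) → (55.560,75.681) → (52.756,78.485) → (48.925,79.512) → (45.094,78.485) → (42.290,75.681) → (41.263,71.850) → (42.290,68.019) → (45.094,65.215) → (48.925,64.188) → (52.756,65.215) → (55.560,68.019) → (56.587,71.850), returning to the start.

Shape 2 is a open polyline drawn with `<polyline>`. Its stroke #000000 means score at S519, F2026. After flipping Y the toolpath is (58.090,44.190) → (48.776,38.803) → (54.885,32.735) → (44.895,52.023) → (49.111,81.882).

Shape 3 is a open polyline drawn with `<polyline>`. Its stroke #000000 means score at S519, F2026. After flipping Y the toolpath is (35.120,17.157) → (39.613,45.835) → (47.825,20.910) → (36.675,38.177) → (32.670,27.472) → (27.343,85.782).

Shape 4 is a quadratic bezier drawn with `<path>`. Its stroke #ff8800 means cut at S961, F1177. After flipping Y the toolpath is (17.349,81.039) → (23.564,76.678) → (29.081,74.235) → (33.901,73.709) → (38.023,75.101) → (41.448,78.411) → (44.176,83.639).

G21
G90
G0 X56.587 Y71.850
M3 S961
G1 X55.560 Y75.681 F1177
G1 X52.756 Y78.485 F1177
G1 X48.925 Y79.512 F1177
G1 X45.094 Y78.485 F1177
G1 X42.290 Y75.681 F1177
G1 X41.263 Y71.850 F1177
G1 X42.290 Y68.019 F1177
G1 X45.094 Y65.215 F1177
G1 X48.925 Y64.188 F1177
G1 X52.756 Y65.215 F1177
G1 X55.560 Y68.019 F1177
G1 X56.587 Y71.850 F1177
M5
G0 X58.090 Y44.190
M3 S519
G1 X48.776 Y38.803 F2026
G1 X54.885 Y32.735 F2026
G1 X44.895 Y52.023 F2026
G1 X49.111 Y81.882 F2026
M5
G0 X35.120 Y17.157
M3 S519
G1 X39.613 Y45.835 F2026
G1 X47.825 Y20.910 F2026
G1 X36.675 Y38.177 F2026
G1 X32.670 Y27.472 F2026
G1 X27.343 Y85.782 F2026
M5
G0 X17.349 Y81.039
M3 S961
G1 X23.564 Y76.678 F1177
G1 X29.081 Y74.235 F1177
G1 X33.901 Y73.709 F1177
G1 X38.023 Y75.101 F1177
G1 X41.448 Y78.411 F1177
G1 X44.176 Y83.639 F1177
M5
G0 X0.000 Y0.000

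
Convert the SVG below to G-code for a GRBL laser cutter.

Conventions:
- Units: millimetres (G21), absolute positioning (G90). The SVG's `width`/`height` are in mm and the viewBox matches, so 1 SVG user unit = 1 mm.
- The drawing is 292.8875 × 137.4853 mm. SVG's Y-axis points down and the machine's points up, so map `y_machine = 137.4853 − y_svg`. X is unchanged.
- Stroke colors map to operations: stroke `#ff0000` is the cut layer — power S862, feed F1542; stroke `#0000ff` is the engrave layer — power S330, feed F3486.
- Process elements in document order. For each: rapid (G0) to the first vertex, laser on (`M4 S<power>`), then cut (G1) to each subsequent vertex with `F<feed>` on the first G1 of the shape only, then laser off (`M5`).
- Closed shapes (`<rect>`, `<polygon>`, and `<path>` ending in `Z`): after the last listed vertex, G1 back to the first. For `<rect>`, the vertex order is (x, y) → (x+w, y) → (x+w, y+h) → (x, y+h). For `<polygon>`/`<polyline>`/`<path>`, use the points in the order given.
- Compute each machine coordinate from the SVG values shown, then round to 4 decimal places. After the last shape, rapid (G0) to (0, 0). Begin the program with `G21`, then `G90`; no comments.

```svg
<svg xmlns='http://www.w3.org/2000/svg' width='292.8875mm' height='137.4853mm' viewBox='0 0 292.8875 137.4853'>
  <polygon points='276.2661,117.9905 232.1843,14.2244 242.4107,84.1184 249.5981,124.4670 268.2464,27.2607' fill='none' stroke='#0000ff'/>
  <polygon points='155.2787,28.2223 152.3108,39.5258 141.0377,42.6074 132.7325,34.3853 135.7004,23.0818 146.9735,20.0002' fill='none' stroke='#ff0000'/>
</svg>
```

viewBox `0 0 292.8875 137.4853` with mm width/height → 1 unit = 1 mm. Flip: y_m = 137.4853 − y_svg.

**Shape 1** — `<polygon>` closed polygon, stroke `#0000ff` → engrave (S330, F3486). Machine vertices: (276.2661,19.4948) → (232.1843,123.2609) → (242.4107,53.3669) → (249.5981,13.0183) → (268.2464,110.2246) → (276.2661,19.4948). Closed: final G1 returns to the first vertex.

**Shape 2** — `<polygon>` regular polygon, stroke `#ff0000` → cut (S862, F1542). Machine vertices: (155.2787,109.2630) → (152.3108,97.9595) → (141.0377,94.8779) → (132.7325,103.1000) → (135.7004,114.4035) → (146.9735,117.4851) → (155.2787,109.2630). Closed: final G1 returns to the first vertex.

G21
G90
G0 X276.2661 Y19.4948
M4 S330
G1 X232.1843 Y123.2609 F3486
G1 X242.4107 Y53.3669
G1 X249.5981 Y13.0183
G1 X268.2464 Y110.2246
G1 X276.2661 Y19.4948
M5
G0 X155.2787 Y109.2630
M4 S862
G1 X152.3108 Y97.9595 F1542
G1 X141.0377 Y94.8779
G1 X132.7325 Y103.1000
G1 X135.7004 Y114.4035
G1 X146.9735 Y117.4851
G1 X155.2787 Y109.2630
M5
G0 X0.0000 Y0.0000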